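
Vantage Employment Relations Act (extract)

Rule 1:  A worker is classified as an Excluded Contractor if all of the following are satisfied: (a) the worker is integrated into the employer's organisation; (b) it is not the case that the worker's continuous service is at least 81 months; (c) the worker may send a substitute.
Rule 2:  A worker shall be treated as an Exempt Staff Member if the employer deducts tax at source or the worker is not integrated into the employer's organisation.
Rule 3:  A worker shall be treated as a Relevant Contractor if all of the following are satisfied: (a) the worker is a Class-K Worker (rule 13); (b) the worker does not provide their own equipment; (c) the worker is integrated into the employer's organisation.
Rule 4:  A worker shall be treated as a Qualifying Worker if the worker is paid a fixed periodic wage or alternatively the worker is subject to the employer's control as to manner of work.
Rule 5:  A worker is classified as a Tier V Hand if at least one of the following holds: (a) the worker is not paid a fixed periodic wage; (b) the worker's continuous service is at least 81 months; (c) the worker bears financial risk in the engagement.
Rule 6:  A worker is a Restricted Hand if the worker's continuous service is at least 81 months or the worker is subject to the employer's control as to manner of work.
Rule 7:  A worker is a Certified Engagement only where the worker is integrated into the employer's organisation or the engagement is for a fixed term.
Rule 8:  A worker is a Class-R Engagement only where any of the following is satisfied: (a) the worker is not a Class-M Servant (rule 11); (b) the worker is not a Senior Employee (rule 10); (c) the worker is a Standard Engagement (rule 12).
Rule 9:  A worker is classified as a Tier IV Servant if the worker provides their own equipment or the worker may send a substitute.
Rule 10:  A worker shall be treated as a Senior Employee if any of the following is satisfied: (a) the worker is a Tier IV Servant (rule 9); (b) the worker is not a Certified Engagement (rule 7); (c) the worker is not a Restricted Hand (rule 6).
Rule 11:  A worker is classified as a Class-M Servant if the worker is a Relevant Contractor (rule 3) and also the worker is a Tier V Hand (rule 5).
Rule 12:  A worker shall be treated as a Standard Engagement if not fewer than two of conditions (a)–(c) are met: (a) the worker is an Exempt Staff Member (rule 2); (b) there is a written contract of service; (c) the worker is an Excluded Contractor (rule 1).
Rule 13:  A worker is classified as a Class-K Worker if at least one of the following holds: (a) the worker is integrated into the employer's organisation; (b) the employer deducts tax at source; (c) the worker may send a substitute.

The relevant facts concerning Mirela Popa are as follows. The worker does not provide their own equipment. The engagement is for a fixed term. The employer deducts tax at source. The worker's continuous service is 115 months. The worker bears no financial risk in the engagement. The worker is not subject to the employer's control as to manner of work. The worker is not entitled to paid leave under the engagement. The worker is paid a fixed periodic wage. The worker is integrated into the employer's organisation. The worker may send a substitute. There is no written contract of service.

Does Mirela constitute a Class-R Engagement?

No

Under rule 13: the worker is integrated into the employer's organisation? yes; or the employer deducts tax at source? yes; or the worker may send a substitute? yes. So the worker is a Class-K Worker.
Under rule 3: Class-K Worker (rule 13)? yes; and the worker does not provide their own equipment? yes; and the worker is integrated into the employer's organisation? yes. So the worker is a Relevant Contractor.
Under rule 5: the worker is not paid a fixed periodic wage? no; or worker's continuous service: 115 months ≥ 81 months? yes; or the worker bears financial risk in the engagement? no. So the worker is a Tier V Hand.
Under rule 11: Relevant Contractor (rule 3)? yes; and Tier V Hand (rule 5)? yes. So the worker is a Class-M Servant.
Under rule 9: the worker provides their own equipment? no; or the worker may send a substitute? yes. So the worker is a Tier IV Servant.
Under rule 7: the worker is integrated into the employer's organisation? yes; or the engagement is for a fixed term? yes. So the worker is a Certified Engagement.
Under rule 6: worker's continuous service: 115 months ≥ 81 months? yes; or the worker is subject to the employer's control as to manner of work? no. So the worker is a Restricted Hand.
Under rule 10: Tier IV Servant (rule 9)? yes; or not a Certified Engagement (rule 7)? no; or not a Restricted Hand (rule 6)? no. So the worker is a Senior Employee.
Under rule 2: the employer deducts tax at source? yes; or the worker is not integrated into the employer's organisation? no. So the worker is an Exempt Staff Member.
Under rule 1: the worker is integrated into the employer's organisation? yes; and worker's continuous service: 115 months ≥ 81 months? yes, so negated condition no; and the worker may send a substitute? yes. So the worker is not an Excluded Contractor.
Under rule 12: Exempt Staff Member (rule 2)? yes; there is a written contract of service? no; Excluded Contractor (rule 1)? no — 1 of 3 hold (need ≥2) → not satisfied.
Under rule 8: not a Class-M Servant (rule 11)? no; or not a Senior Employee (rule 10)? no; or Standard Engagement (rule 12)? no. So the worker is not a Class-R Engagement.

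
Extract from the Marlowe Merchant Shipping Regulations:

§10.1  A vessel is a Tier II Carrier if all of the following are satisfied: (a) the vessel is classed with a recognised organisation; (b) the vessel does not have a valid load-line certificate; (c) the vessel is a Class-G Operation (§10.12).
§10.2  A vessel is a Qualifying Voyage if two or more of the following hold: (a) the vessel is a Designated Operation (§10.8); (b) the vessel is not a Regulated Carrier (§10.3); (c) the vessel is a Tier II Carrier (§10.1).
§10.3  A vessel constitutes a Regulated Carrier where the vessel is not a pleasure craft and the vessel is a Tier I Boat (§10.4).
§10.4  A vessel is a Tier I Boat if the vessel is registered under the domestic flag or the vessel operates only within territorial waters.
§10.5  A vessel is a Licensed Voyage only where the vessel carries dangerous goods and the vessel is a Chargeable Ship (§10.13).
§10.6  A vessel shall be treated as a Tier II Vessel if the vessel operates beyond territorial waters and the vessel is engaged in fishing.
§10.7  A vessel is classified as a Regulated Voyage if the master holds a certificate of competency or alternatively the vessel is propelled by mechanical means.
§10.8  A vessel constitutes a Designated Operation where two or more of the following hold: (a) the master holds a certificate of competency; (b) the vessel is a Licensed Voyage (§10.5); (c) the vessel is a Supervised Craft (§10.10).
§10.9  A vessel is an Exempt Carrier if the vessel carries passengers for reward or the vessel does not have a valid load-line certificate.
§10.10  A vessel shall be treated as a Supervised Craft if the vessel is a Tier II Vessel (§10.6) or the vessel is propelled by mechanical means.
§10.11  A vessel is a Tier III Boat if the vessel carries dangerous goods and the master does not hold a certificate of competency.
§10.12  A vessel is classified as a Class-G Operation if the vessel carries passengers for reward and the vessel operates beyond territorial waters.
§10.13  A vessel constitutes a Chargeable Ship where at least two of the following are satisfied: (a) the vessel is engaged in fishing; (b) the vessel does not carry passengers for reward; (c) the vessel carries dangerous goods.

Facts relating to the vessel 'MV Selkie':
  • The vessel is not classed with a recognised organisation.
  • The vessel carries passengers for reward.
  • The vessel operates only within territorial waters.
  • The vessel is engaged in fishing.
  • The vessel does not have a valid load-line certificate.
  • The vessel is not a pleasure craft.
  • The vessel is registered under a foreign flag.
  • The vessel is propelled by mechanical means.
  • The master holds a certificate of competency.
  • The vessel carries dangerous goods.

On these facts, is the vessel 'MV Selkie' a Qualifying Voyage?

Under §10.13: the vessel is engaged in fishing? yes; the vessel does not carry passengers for reward? no; the vessel carries dangerous goods? yes — 2 of 3 hold (need ≥2) → satisfied.
Under §10.5: the vessel carries dangerous goods? yes; and Chargeable Ship (§10.13)? yes. So the vessel is a Licensed Voyage.
Under §10.6: the vessel operates beyond territorial waters? no; and the vessel is engaged in fishing? yes. So the vessel is not a Tier II Vessel.
Under §10.10: Tier II Vessel (§10.6)? no; or the vessel is propelled by mechanical means? yes. So the vessel is a Supervised Craft.
Under §10.8: the master holds a certificate of competency? yes; Licensed Voyage (§10.5)? yes; Supervised Craft (§10.10)? yes — 3 of 3 hold (need ≥2) → satisfied.
Under §10.4: the vessel is registered under the domestic flag? no; or the vessel operates only within territorial waters? yes. So the vessel is a Tier I Boat.
Under §10.3: the vessel is not a pleasure craft? yes; and Tier I Boat (§10.4)? yes. So the vessel is a Regulated Carrier.
Under §10.12: the vessel carries passengers for reward? yes; and the vessel operates beyond territorial waters? no. So the vessel is not a Class-G Operation.
Under §10.1: the vessel is classed with a recognised organisation? no; and the vessel does not have a valid load-line certificate? yes; and Class-G Operation (§10.12)? no. So the vessel is not a Tier II Carrier.
Under §10.2: Designated Operation (§10.8)? yes; not a Regulated Carrier (§10.3)? no; Tier II Carrier (§10.1)? no — 1 of 3 hold (need ≥2) → not satisfied.

No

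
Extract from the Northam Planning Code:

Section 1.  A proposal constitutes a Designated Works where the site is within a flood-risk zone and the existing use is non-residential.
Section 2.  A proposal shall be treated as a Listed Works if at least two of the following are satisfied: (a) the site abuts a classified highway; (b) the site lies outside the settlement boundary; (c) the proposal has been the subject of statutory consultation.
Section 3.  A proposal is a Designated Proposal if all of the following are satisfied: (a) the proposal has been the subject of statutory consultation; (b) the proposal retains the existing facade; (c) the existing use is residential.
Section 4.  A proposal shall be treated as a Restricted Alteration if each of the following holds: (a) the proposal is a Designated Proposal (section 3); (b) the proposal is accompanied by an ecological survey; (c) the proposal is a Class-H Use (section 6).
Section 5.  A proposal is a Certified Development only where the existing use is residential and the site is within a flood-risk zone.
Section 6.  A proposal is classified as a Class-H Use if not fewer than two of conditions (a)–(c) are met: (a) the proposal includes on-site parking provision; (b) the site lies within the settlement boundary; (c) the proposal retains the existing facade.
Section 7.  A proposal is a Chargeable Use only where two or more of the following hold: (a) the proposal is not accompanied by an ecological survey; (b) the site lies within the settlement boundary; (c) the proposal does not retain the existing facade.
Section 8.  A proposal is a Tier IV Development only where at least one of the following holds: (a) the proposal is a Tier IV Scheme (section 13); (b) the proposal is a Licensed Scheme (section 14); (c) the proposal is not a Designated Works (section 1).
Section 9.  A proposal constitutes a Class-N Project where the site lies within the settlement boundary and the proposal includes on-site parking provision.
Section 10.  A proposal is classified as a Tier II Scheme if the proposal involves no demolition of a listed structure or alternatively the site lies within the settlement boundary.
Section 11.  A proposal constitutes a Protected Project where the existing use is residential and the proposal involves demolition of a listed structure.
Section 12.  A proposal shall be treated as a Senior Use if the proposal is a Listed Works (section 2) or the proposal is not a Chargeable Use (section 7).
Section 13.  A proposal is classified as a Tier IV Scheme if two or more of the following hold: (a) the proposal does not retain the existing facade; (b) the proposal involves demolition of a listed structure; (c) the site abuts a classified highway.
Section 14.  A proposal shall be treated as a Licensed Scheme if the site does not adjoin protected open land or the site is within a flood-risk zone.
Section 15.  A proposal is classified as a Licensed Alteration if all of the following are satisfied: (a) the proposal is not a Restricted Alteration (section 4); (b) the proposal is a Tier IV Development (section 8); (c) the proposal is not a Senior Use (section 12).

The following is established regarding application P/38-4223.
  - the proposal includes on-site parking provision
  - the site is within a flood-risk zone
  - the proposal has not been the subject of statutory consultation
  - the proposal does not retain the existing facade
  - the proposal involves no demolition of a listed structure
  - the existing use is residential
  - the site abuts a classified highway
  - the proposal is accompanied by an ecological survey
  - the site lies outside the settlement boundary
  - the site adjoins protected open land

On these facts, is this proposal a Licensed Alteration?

No

Under section 3: the proposal has been the subject of statutory consultation? no; and the proposal retains the existing facade? no; and the existing use is residential? yes. So the proposal is not a Designated Proposal.
Under section 6: the proposal includes on-site parking provision? yes; the site lies within the settlement boundary? no; the proposal retains the existing facade? no — 1 of 3 hold (need ≥2) → not satisfied.
Under section 4: Designated Proposal (section 3)? no; and the proposal is accompanied by an ecological survey? yes; and Class-H Use (section 6)? no. So the proposal is not a Restricted Alteration.
Under section 13: the proposal does not retain the existing facade? yes; the proposal involves demolition of a listed structure? no; the site abuts a classified highway? yes — 2 of 3 hold (need ≥2) → satisfied.
Under section 14: the site does not adjoin protected open land? no; or the site is within a flood-risk zone? yes. So the proposal is a Licensed Scheme.
Under section 1: the site is within a flood-risk zone? yes; and the existing use is non-residential? no. So the proposal is not a Designated Works.
Under section 8: Tier IV Scheme (section 13)? yes; or Licensed Scheme (section 14)? yes; or not a Designated Works (section 1)? yes. So the proposal is a Tier IV Development.
Under section 2: the site abuts a classified highway? yes; the site lies outside the settlement boundary? yes; the proposal has been the subject of statutory consultation? no — 2 of 3 hold (need ≥2) → satisfied.
Under section 7: the proposal is not accompanied by an ecological survey? no; the site lies within the settlement boundary? no; the proposal does not retain the existing facade? yes — 1 of 3 hold (need ≥2) → not satisfied.
Under section 12: Listed Works (section 2)? yes; or not a Chargeable Use (section 7)? yes. So the proposal is a Senior Use.
Under section 15: not a Restricted Alteration (section 4)? yes; and Tier IV Development (section 8)? yes; and not a Senior Use (section 12)? no. So the proposal is not a Licensed Alteration.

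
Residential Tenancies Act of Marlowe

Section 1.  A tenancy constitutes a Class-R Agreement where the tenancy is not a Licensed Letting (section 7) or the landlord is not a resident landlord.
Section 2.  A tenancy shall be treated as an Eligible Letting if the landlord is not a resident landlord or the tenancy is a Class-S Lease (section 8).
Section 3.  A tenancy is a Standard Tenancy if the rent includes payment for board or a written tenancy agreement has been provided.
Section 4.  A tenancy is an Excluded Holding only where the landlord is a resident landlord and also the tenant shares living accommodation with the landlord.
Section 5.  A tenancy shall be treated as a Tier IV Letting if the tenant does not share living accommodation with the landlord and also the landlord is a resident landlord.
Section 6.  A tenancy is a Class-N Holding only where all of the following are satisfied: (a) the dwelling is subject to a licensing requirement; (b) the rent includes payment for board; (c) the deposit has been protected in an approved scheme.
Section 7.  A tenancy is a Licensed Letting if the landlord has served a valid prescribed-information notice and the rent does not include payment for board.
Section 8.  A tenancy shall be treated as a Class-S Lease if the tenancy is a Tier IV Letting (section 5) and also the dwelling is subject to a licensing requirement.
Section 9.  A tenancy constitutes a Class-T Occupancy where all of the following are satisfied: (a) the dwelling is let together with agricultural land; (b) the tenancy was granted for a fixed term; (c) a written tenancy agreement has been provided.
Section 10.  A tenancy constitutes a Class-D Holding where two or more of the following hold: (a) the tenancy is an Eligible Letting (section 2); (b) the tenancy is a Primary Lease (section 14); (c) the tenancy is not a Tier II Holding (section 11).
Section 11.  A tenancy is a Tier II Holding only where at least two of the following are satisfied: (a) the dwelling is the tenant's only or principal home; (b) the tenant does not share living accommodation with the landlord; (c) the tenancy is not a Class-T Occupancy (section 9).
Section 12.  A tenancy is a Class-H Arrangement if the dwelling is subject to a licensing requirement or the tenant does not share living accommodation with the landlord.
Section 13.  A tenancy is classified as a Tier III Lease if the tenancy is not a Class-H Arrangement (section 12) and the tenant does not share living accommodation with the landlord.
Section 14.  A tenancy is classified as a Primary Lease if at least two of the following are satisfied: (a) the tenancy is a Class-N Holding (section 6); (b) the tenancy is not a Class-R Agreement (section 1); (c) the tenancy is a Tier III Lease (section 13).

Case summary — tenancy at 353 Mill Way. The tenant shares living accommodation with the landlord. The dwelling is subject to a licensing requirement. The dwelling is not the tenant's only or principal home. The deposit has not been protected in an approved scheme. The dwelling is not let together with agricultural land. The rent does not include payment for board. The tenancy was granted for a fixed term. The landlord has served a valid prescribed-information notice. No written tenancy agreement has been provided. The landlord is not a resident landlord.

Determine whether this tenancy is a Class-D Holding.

Yes

Under section 5: the tenant does not share living accommodation with the landlord? no; and the landlord is a resident landlord? no. So the tenancy is not a Tier IV Letting.
Under section 8: Tier IV Letting (section 5)? no; and the dwelling is subject to a licensing requirement? yes. So the tenancy is not a Class-S Lease.
Under section 2: the landlord is not a resident landlord? yes; or Class-S Lease (section 8)? no. So the tenancy is an Eligible Letting.
Under section 6: the dwelling is subject to a licensing requirement? yes; and the rent includes payment for board? no; and the deposit has been protected in an approved scheme? no. So the tenancy is not a Class-N Holding.
Under section 7: the landlord has served a valid prescribed-information notice? yes; and the rent does not include payment for board? yes. So the tenancy is a Licensed Letting.
Under section 1: not a Licensed Letting (section 7)? no; or the landlord is not a resident landlord? yes. So the tenancy is a Class-R Agreement.
Under section 12: the dwelling is subject to a licensing requirement? yes; or the tenant does not share living accommodation with the landlord? no. So the tenancy is a Class-H Arrangement.
Under section 13: not a Class-H Arrangement (section 12)? no; and the tenant does not share living accommodation with the landlord? no. So the tenancy is not a Tier III Lease.
Under section 14: Class-N Holding (section 6)? no; not a Class-R Agreement (section 1)? no; Tier III Lease (section 13)? no — 0 of 3 hold (need ≥2) → not satisfied.
Under section 9: the dwelling is let together with agricultural land? no; and the tenancy was granted for a fixed term? yes; and a written tenancy agreement has been provided? no. So the tenancy is not a Class-T Occupancy.
Under section 11: the dwelling is the tenant's only or principal home? no; the tenant does not share living accommodation with the landlord? no; not a Class-T Occupancy (section 9)? yes — 1 of 3 hold (need ≥2) → not satisfied.
Under section 10: Eligible Letting (section 2)? yes; Primary Lease (section 14)? no; not a Tier II Holding (section 11)? yes — 2 of 3 hold (need ≥2) → satisfied.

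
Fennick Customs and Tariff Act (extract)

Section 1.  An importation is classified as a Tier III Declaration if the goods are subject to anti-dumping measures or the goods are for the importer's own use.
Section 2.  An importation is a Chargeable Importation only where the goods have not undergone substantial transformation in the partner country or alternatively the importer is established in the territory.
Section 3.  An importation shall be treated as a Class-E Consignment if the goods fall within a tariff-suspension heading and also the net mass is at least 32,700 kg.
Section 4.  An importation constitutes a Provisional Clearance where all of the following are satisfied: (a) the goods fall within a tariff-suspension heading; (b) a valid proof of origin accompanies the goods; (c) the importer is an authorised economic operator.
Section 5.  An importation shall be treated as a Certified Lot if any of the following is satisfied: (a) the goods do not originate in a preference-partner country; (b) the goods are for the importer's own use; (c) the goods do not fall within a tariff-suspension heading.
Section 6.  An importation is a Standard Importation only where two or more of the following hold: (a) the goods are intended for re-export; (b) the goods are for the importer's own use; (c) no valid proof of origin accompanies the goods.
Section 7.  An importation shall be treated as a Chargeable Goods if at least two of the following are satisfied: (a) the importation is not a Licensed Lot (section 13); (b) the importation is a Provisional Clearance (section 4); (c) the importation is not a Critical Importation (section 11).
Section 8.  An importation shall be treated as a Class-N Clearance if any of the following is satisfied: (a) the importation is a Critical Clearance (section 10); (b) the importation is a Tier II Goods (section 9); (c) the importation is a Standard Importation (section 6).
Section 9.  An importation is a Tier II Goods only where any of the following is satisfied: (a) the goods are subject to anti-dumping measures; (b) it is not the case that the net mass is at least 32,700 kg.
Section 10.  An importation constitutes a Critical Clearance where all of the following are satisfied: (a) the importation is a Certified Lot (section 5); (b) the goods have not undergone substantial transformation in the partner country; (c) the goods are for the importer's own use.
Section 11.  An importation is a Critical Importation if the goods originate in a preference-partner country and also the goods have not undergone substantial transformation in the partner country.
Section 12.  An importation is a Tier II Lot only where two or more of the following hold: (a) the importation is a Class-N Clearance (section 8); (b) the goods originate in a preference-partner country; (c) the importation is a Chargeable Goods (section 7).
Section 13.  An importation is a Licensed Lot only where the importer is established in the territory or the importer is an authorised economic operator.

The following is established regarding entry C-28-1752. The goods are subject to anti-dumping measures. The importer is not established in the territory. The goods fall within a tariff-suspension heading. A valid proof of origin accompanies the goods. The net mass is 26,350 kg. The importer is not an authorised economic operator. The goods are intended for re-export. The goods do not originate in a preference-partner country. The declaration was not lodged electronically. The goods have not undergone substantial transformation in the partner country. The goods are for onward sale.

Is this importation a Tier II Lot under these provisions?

section 5 — Certified Lot: [the goods do not originate in a preference-partner country? yes] OR [the goods are for the importer's own use? no] OR [the goods do not fall within a tariff-suspension heading? no] → satisfied.
section 10 — Critical Clearance: [Certified Lot (section 5)? yes] AND [the goods have not undergone substantial transformation in the partner country? yes] AND [the goods are for the importer's own use? no] → not satisfied.
section 9 — Tier II Goods: [the goods are subject to anti-dumping measures? yes] OR [net mass: 26,350 kg ≥ 32,700 kg? no, so negated condition yes] → satisfied.
section 6 — Standard Importation: the goods are intended for re-export? yes; the goods are for the importer's own use? no; no valid proof of origin accompanies the goods? no — 1 of 3 hold (need ≥2) → not satisfied.
section 8 — Class-N Clearance: [Critical Clearance (section 10)? no] OR [Tier II Goods (section 9)? yes] OR [Standard Importation (section 6)? no] → satisfied.
section 13 — Licensed Lot: [the importer is established in the territory? no] OR [the importer is an authorised economic operator? no] → not satisfied.
section 4 — Provisional Clearance: [the goods fall within a tariff-suspension heading? yes] AND [a valid proof of origin accompanies the goods? yes] AND [the importer is an authorised economic operator? no] → not satisfied.
section 11 — Critical Importation: [the goods originate in a preference-partner country? no] AND [the goods have not undergone substantial transformation in the partner country? yes] → not satisfied.
section 7 — Chargeable Goods: not a Licensed Lot (section 13)? yes; Provisional Clearance (section 4)? no; not a Critical Importation (section 11)? yes — 2 of 3 hold (need ≥2) → satisfied.
section 12 — Tier II Lot: Class-N Clearance (section 8)? yes; the goods originate in a preference-partner country? no; Chargeable Goods (section 7)? yes — 2 of 3 hold (need ≥2) → satisfied.

Yes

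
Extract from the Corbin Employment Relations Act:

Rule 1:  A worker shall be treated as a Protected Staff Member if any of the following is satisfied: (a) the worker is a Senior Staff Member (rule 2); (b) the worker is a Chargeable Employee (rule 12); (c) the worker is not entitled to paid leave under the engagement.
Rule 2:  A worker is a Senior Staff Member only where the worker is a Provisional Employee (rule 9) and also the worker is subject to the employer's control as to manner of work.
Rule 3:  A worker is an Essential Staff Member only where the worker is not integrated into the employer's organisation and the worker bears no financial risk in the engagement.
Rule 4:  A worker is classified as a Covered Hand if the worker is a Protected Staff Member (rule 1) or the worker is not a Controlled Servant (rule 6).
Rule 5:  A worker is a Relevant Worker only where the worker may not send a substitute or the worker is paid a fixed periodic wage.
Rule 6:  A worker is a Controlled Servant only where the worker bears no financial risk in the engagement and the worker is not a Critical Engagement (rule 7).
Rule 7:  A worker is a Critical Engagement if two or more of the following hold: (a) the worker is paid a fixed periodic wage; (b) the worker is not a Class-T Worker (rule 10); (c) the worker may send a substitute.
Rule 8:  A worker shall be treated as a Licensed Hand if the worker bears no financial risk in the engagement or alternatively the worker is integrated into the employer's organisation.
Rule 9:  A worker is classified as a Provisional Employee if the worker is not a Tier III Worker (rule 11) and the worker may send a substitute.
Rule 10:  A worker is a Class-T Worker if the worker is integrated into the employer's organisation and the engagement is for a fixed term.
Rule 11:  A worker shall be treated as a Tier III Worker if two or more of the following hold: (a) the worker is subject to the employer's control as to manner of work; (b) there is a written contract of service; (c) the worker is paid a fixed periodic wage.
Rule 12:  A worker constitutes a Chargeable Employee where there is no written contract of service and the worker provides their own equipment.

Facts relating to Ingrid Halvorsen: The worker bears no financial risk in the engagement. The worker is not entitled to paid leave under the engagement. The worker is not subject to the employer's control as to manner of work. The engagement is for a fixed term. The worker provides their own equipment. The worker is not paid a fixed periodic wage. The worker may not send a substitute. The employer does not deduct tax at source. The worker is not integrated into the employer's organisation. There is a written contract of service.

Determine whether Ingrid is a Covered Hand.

Yes

rule 11 — Tier III Worker: the worker is subject to the employer's control as to manner of work? no; there is a written contract of service? yes; the worker is paid a fixed periodic wage? no — 1 of 3 hold (need ≥2) → not satisfied.
rule 9 — Provisional Employee: [not a Tier III Worker (rule 11)? yes] AND [the worker may send a substitute? no] → not satisfied.
rule 2 — Senior Staff Member: [Provisional Employee (rule 9)? no] AND [the worker is subject to the employer's control as to manner of work? no] → not satisfied.
rule 12 — Chargeable Employee: [there is no written contract of service? no] AND [the worker provides their own equipment? yes] → not satisfied.
rule 1 — Protected Staff Member: [Senior Staff Member (rule 2)? no] OR [Chargeable Employee (rule 12)? no] OR [the worker is not entitled to paid leave under the engagement? yes] → satisfied.
rule 10 — Class-T Worker: [the worker is integrated into the employer's organisation? no] AND [the engagement is for a fixed term? yes] → not satisfied.
rule 7 — Critical Engagement: the worker is paid a fixed periodic wage? no; not a Class-T Worker (rule 10)? yes; the worker may send a substitute? no — 1 of 3 hold (need ≥2) → not satisfied.
rule 6 — Controlled Servant: [the worker bears no financial risk in the engagement? yes] AND [not a Critical Engagement (rule 7)? yes] → satisfied.
rule 4 — Covered Hand: [Protected Staff Member (rule 1)? yes] OR [not a Controlled Servant (rule 6)? no] → satisfied.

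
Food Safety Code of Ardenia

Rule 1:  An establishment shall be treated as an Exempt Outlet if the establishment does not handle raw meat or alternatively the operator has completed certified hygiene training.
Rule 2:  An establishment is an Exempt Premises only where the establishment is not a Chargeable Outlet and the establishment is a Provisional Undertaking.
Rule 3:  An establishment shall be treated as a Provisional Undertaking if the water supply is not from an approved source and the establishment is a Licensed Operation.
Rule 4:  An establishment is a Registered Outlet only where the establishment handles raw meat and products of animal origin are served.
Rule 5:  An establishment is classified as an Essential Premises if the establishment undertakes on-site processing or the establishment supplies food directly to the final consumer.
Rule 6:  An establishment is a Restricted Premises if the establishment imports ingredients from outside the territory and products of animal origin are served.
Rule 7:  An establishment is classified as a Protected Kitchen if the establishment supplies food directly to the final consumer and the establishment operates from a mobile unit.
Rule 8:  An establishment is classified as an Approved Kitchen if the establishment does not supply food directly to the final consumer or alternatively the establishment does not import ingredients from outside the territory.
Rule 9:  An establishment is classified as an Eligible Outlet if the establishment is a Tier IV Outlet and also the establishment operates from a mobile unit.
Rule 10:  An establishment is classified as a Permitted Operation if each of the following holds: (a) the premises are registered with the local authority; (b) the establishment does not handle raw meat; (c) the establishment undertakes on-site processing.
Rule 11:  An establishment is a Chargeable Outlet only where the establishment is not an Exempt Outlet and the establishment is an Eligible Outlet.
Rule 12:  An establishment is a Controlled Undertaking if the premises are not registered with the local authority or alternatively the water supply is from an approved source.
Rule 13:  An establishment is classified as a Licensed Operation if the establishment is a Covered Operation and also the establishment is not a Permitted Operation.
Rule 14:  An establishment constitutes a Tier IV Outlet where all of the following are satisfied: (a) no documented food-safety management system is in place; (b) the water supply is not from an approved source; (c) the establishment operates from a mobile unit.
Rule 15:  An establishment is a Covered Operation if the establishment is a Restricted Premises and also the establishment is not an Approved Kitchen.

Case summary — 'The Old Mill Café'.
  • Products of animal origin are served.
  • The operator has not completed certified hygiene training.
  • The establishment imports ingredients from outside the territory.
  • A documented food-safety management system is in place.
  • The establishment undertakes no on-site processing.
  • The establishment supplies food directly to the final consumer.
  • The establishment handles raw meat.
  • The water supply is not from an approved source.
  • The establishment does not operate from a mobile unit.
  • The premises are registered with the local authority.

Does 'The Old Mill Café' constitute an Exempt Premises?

Yes

Under rule 1: the establishment does not handle raw meat? no; or the operator has completed certified hygiene training? no. So the establishment is not an Exempt Outlet.
Under rule 14: no documented food-safety management system is in place? no; and the water supply is not from an approved source? yes; and the establishment operates from a mobile unit? no. So the establishment is not a Tier IV Outlet.
Under rule 9: Tier IV Outlet (rule 14)? no; and the establishment operates from a mobile unit? no. So the establishment is not an Eligible Outlet.
Under rule 11: not an Exempt Outlet (rule 1)? yes; and Eligible Outlet (rule 9)? no. So the establishment is not a Chargeable Outlet.
Under rule 6: the establishment imports ingredients from outside the territory? yes; and products of animal origin are served? yes. So the establishment is a Restricted Premises.
Under rule 8: the establishment does not supply food directly to the final consumer? no; or the establishment does not import ingredients from outside the territory? no. So the establishment is not an Approved Kitchen.
Under rule 15: Restricted Premises (rule 6)? yes; and not an Approved Kitchen (rule 8)? yes. So the establishment is a Covered Operation.
Under rule 10: the premises are registered with the local authority? yes; and the establishment does not handle raw meat? no; and the establishment undertakes on-site processing? no. So the establishment is not a Permitted Operation.
Under rule 13: Covered Operation (rule 15)? yes; and not a Permitted Operation (rule 10)? yes. So the establishment is a Licensed Operation.
Under rule 3: the water supply is not from an approved source? yes; and Licensed Operation (rule 13)? yes. So the establishment is a Provisional Undertaking.
Under rule 2: not a Chargeable Outlet (rule 11)? yes; and Provisional Undertaking (rule 3)? yes. So the establishment is an Exempt Premises.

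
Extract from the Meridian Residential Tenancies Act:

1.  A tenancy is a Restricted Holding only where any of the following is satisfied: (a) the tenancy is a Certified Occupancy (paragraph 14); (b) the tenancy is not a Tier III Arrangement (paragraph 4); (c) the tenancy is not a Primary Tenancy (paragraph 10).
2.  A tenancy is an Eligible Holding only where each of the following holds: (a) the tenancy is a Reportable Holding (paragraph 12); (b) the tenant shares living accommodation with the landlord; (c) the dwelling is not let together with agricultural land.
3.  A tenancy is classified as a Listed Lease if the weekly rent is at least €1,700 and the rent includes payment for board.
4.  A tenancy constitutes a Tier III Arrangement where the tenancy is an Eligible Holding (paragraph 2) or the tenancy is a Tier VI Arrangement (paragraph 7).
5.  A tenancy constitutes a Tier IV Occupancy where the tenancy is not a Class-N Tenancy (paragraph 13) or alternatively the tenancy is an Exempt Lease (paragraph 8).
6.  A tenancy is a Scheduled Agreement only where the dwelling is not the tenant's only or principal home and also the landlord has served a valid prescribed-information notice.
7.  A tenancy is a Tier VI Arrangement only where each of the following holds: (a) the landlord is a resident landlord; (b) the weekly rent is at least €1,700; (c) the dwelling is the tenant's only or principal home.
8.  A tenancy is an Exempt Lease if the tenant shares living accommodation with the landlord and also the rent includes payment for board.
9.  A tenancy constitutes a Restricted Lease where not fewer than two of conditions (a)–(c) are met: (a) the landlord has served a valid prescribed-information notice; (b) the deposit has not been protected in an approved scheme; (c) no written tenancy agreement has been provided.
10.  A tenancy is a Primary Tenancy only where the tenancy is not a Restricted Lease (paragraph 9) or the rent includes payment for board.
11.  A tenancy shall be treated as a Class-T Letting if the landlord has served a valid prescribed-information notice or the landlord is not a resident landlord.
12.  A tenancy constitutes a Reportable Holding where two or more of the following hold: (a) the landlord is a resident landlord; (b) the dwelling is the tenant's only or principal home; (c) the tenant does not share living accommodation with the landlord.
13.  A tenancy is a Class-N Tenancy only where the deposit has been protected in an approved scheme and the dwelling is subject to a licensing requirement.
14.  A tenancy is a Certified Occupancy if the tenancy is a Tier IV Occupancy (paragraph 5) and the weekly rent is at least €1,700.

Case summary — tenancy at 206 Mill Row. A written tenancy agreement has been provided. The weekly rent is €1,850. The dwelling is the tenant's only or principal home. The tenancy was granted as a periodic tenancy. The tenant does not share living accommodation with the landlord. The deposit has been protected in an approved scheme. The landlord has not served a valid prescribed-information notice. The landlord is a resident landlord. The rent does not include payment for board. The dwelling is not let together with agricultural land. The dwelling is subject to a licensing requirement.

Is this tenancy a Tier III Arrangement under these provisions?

paragraph 12 — Reportable Holding: the landlord is a resident landlord? yes; the dwelling is the tenant's only or principal home? yes; the tenant does not share living accommodation with the landlord? yes — 3 of 3 hold (need ≥2) → satisfied.
paragraph 2 — Eligible Holding: [Reportable Holding (paragraph 12)? yes] AND [the tenant shares living accommodation with the landlord? no] AND [the dwelling is not let together with agricultural land? yes] → not satisfied.
paragraph 7 — Tier VI Arrangement: [the landlord is a resident landlord? yes] AND [weekly rent: €1,850 ≥ €1,700? yes] AND [the dwelling is the tenant's only or principal home? yes] → satisfied.
paragraph 4 — Tier III Arrangement: [Eligible Holding (paragraph 2)? no] OR [Tier VI Arrangement (paragraph 7)? yes] → satisfied.

Yes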